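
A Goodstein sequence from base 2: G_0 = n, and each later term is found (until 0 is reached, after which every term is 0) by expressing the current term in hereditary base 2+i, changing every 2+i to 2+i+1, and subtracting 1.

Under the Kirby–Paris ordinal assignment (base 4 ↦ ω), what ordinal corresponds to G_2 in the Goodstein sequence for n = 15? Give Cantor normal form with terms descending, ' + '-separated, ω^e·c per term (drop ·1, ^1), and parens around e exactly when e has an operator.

i=0: 15 = 2^(2 + 1) + 2^2 + 2 + 1 (b=2); 2→3: 3^(3 + 1) + 3^3 + 3 + 1 = 112; 112−1 = 111
i=1: 111 = 3^(3 + 1) + 3^3 + 3 (b=3); 3→4: 4^(4 + 1) + 4^4 + 4 = 1284; 1284−1 = 1283
i=2: 1283 = 4^(4 + 1) + 4^4 + 3 (b=4); 4→5: 5^(5 + 1) + 5^5 + 3 = 18753; 18753−1 = 18752

ω^(ω + 1) + ω^ω + 3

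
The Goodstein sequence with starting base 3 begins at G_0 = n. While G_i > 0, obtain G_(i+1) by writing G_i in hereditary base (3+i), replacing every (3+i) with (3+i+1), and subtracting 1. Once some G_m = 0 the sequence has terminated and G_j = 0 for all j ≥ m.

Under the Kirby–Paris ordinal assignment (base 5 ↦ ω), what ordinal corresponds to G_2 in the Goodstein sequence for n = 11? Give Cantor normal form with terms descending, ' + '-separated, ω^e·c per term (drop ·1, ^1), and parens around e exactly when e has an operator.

ω^2

G_0 = 11. HB_3(11) = 3^2 + 2. Bump = 18. G_1 = 17.
G_1 = 17. HB_4(17) = 4^2 + 1. Bump = 26. G_2 = 25.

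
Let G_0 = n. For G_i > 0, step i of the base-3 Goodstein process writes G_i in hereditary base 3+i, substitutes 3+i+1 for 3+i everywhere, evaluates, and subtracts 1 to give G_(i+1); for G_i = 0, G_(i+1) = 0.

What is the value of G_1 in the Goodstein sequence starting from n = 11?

11 —HB3→ 3^2 + 2 —bump→ 4^2 + 2 = 18 —(−1)→ 17
17 —HB4→ 4^2 + 1 —bump→ 5^2 + 1 = 26 —(−1)→ 25

17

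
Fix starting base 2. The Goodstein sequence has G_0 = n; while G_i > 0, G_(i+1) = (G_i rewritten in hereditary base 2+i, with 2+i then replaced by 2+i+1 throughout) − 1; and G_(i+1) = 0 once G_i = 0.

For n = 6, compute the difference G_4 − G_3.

G_0=6  [base 2] 2^2 + 2  →[2↦3]→  3^3 + 3 = 30  −1 ⇒ G_1=29
G_1=29  [base 3] 3^3 + 2  →[3↦4]→  4^4 + 2 = 258  −1 ⇒ G_2=257
G_2=257  [base 4] 4^4 + 1  →[4↦5]→  5^5 + 1 = 3126  −1 ⇒ G_3=3125
G_3=3125  [base 5] 5^5  →[5↦6]→  6^6 = 46656  −1 ⇒ G_4=46655

43530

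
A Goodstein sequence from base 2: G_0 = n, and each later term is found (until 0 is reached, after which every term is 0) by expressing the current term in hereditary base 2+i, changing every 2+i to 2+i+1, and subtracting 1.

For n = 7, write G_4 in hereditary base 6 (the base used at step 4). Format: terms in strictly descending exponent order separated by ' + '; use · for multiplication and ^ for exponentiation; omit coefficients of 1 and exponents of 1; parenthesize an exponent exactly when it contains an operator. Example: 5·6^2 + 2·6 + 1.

[0] 7 ≡ 2^2 + 2 + 1 (base 2). Lift 3: 31. −1: 30.
[1] 30 ≡ 3^3 + 3 (base 3). Lift 4: 260. −1: 259.
[2] 259 ≡ 4^4 + 3 (base 4). Lift 5: 3128. −1: 3127.
[3] 3127 ≡ 5^5 + 2 (base 5). Lift 6: 46658. −1: 46657.

6^6 + 1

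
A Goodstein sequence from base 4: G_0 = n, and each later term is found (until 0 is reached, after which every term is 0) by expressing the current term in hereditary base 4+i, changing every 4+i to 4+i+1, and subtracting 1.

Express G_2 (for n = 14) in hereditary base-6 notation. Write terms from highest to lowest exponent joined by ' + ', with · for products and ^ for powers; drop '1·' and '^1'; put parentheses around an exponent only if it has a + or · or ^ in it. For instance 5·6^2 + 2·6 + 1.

14 —HB4→ 3·4 + 2 —bump→ 3·5 + 2 = 17 —(−1)→ 16
16 —HB5→ 3·5 + 1 —bump→ 3·6 + 1 = 19 —(−1)→ 18
18 —HB6→ 3·6 —bump→ 3·7 = 21 —(−1)→ 20

3·6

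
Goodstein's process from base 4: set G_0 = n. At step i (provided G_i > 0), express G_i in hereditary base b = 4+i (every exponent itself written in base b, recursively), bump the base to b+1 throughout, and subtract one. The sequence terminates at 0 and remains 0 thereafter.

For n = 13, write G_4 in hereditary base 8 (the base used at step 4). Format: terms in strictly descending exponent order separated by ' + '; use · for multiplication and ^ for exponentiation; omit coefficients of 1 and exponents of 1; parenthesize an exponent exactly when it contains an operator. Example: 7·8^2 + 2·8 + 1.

[0] 13 ≡ 3·4 + 1 (base 4). Lift 5: 16. −1: 15.
[1] 15 ≡ 3·5 (base 5). Lift 6: 18. −1: 17.
[2] 17 ≡ 2·6 + 5 (base 6). Lift 7: 19. −1: 18.
[3] 18 ≡ 2·7 + 4 (base 7). Lift 8: 20. −1: 19.
[4] 19 ≡ 2·8 + 3 (base 8). Lift 9: 21. −1: 20.

2·8 + 3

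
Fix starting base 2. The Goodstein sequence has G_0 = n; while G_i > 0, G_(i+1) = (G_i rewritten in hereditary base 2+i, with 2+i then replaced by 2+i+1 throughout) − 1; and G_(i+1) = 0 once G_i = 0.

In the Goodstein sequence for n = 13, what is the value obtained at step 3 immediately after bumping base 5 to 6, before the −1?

280712

[0] 13 ≡ 2^(2 + 1) + 2^2 + 1 (base 2). Lift 3: 109. −1: 108.
[1] 108 ≡ 3^(3 + 1) + 3^3 (base 3). Lift 4: 1280. −1: 1279.
[2] 1279 ≡ 4^(4 + 1) + 3·4^3 + 3·4^2 + 3·4 + 3 (base 4). Lift 5: 16093. −1: 16092.
[3] 16092 ≡ 5^(5 + 1) + 3·5^3 + 3·5^2 + 3·5 + 2 (base 5). Lift 6: 280712. −1: 280711.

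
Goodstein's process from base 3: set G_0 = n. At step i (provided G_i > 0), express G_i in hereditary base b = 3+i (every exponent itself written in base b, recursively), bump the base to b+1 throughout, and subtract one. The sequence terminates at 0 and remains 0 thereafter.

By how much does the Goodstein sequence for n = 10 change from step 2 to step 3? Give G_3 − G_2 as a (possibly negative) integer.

3

G_0 = 10. HB_3(10) = 3^2 + 1. Bump = 17. G_1 = 16.
G_1 = 16. HB_4(16) = 4^2. Bump = 25. G_2 = 24.
G_2 = 24. HB_5(24) = 4·5 + 4. Bump = 28. G_3 = 27.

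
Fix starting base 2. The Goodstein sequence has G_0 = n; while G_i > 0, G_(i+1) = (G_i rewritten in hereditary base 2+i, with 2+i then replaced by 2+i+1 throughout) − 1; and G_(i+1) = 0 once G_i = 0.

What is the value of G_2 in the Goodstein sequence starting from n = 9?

G_0 = 9. HB_2(9) = 2^(2 + 1) + 1. Bump = 82. G_1 = 81.
G_1 = 81. HB_3(81) = 3^(3 + 1). Bump = 1024. G_2 = 1023.
G_2 = 1023. HB_4(1023) = 3·4^4 + 3·4^3 + 3·4^2 + 3·4 + 3. Bump = 9843. G_3 = 9842.

1023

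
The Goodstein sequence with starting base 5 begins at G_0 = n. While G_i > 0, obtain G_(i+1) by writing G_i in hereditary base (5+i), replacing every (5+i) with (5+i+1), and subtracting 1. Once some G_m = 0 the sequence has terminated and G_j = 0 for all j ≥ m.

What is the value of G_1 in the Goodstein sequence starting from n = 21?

24

[0] 21 ≡ 4·5 + 1 (base 5). Lift 6: 25. −1: 24.
[1] 24 ≡ 4·6 (base 6). Lift 7: 28. −1: 27.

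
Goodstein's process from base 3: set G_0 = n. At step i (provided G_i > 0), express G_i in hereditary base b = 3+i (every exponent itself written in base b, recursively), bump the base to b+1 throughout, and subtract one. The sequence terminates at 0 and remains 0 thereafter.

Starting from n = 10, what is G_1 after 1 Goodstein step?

16

(0) 10|_3 = 3^2 + 1 ↦ 4^2 + 1|_4 = 17 ⇒ 16
(1) 16|_4 = 4^2 ↦ 5^2|_5 = 25 ⇒ 24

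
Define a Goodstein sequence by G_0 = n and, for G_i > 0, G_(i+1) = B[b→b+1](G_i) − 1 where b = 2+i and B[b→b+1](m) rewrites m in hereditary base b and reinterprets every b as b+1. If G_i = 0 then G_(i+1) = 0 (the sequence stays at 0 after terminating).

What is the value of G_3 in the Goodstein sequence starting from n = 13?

13 —HB2→ 2^(2 + 1) + 2^2 + 1 —bump→ 3^(3 + 1) + 3^3 + 1 = 109 —(−1)→ 108
108 —HB3→ 3^(3 + 1) + 3^3 —bump→ 4^(4 + 1) + 4^4 = 1280 —(−1)→ 1279
1279 —HB4→ 4^(4 + 1) + 3·4^3 + 3·4^2 + 3·4 + 3 —bump→ 5^(5 + 1) + 3·5^3 + 3·5^2 + 3·5 + 3 = 16093 —(−1)→ 16092

16092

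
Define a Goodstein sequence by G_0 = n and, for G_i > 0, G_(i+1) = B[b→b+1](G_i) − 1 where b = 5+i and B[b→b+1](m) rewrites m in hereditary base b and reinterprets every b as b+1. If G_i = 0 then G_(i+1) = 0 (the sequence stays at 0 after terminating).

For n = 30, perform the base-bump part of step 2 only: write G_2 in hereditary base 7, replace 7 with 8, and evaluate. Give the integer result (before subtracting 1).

(0) 30|_5 = 5^2 + 5 ↦ 6^2 + 6|_6 = 42 ⇒ 41
(1) 41|_6 = 6^2 + 5 ↦ 7^2 + 5|_7 = 54 ⇒ 53

68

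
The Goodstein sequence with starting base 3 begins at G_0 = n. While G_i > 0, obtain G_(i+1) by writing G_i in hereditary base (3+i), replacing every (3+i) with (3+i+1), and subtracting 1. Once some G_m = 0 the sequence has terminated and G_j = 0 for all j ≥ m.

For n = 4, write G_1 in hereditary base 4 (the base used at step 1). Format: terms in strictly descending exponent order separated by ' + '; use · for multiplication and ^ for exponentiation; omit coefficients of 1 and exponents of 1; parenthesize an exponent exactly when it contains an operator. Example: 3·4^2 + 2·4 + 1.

4

(0) 4|_3 = 3 + 1 ↦ 4 + 1|_4 = 5 ⇒ 4
(1) 4|_4 = 4 ↦ 5|_5 = 5 ⇒ 4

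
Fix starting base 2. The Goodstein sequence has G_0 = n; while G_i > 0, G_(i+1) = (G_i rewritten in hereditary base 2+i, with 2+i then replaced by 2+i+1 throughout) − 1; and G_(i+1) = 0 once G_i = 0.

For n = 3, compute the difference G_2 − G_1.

[0] 3 ≡ 2 + 1 (base 2). Lift 3: 4. −1: 3.
[1] 3 ≡ 3 (base 3). Lift 4: 4. −1: 3.

0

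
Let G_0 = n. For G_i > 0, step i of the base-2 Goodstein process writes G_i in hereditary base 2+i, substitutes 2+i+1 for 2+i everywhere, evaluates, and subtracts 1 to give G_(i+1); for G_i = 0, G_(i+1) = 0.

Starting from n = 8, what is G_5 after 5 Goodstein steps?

1647195

step 0: 8 = 2^(2 + 1); sub 3 for 2: 3^(3 + 1); = 81; G_1 = 81−1 = 80
step 1: 80 = 2·3^3 + 2·3^2 + 2·3 + 2; sub 4 for 3: 2·4^4 + 2·4^2 + 2·4 + 2; = 554; G_2 = 554−1 = 553
step 2: 553 = 2·4^4 + 2·4^2 + 2·4 + 1; sub 5 for 4: 2·5^5 + 2·5^2 + 2·5 + 1; = 6311; G_3 = 6311−1 = 6310
step 3: 6310 = 2·5^5 + 2·5^2 + 2·5; sub 6 for 5: 2·6^6 + 2·6^2 + 2·6; = 93396; G_4 = 93396−1 = 93395
step 4: 93395 = 2·6^6 + 2·6^2 + 6 + 5; sub 7 for 6: 2·7^7 + 2·7^2 + 7 + 5; = 1647196; G_5 = 1647196−1 = 1647195
step 5: 1647195 = 2·7^7 + 2·7^2 + 7 + 4; sub 8 for 7: 2·8^8 + 2·8^2 + 8 + 4; = 33554572; G_6 = 33554572−1 = 33554571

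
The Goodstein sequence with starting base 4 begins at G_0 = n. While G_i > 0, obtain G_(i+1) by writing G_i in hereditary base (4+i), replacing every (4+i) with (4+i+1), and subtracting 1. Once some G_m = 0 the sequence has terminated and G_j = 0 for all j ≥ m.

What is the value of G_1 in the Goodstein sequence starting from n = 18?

G_0=18  [base 4] 4^2 + 2  →[4↦5]→  5^2 + 2 = 27  −1 ⇒ G_1=26
G_1=26  [base 5] 5^2 + 1  →[5↦6]→  6^2 + 1 = 37  −1 ⇒ G_2=36

26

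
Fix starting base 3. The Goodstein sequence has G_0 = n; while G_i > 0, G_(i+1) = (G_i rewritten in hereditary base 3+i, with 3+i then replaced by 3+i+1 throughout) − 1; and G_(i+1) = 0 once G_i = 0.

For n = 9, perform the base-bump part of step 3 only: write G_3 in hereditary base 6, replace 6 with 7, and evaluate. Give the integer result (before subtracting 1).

22

G_0=9  [base 3] 3^2  →[3↦4]→  4^2 = 16  −1 ⇒ G_1=15
G_1=15  [base 4] 3·4 + 3  →[4↦5]→  3·5 + 3 = 18  −1 ⇒ G_2=17
G_2=17  [base 5] 3·5 + 2  →[5↦6]→  3·6 + 2 = 20  −1 ⇒ G_3=19
G_3=19  [base 6] 3·6 + 1  →[6↦7]→  3·7 + 1 = 22  −1 ⇒ G_4=21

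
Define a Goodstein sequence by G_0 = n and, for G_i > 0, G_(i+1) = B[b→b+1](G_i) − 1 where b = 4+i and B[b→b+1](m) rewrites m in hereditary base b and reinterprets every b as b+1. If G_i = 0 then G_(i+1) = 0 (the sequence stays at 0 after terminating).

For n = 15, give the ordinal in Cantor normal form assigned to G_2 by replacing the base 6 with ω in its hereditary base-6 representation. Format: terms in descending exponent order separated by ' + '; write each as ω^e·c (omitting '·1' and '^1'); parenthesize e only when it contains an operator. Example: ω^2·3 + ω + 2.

i=0: 15 = 3·4 + 3 (b=4); 4→5: 3·5 + 3 = 18; 18−1 = 17
i=1: 17 = 3·5 + 2 (b=5); 5→6: 3·6 + 2 = 20; 20−1 = 19

ω·3 + 1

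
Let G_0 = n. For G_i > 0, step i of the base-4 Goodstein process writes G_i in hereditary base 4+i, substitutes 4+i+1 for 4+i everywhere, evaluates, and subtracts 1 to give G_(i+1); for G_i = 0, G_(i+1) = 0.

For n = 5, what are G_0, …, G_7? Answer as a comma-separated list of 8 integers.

5 —HB4→ 4 + 1 —bump→ 5 + 1 = 6 —(−1)→ 5
5 —HB5→ 5 —bump→ 6 = 6 —(−1)→ 5
5 —HB6→ 5 —bump→ 5 = 5 —(−1)→ 4
4 —HB7→ 4 —bump→ 4 = 4 —(−1)→ 3
3 —HB8→ 3 —bump→ 3 = 3 —(−1)→ 2
2 —HB9→ 2 —bump→ 2 = 2 —(−1)→ 1
1 —HB10→ 1 —bump→ 1 = 1 —(−1)→ 0

5, 5, 5, 4, 3, 2, 1, 0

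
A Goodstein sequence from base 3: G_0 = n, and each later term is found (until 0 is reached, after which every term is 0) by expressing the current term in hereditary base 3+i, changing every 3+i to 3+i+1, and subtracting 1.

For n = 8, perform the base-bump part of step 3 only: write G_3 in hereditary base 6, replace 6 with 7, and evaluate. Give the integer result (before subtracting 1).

12

base 3: 8 = 2·3 + 2; at 4: 2·4 + 2 = 10; next = 9
base 4: 9 = 2·4 + 1; at 5: 2·5 + 1 = 11; next = 10
base 5: 10 = 2·5; at 6: 2·6 = 12; next = 11
base 6: 11 = 6 + 5; at 7: 7 + 5 = 12; next = 11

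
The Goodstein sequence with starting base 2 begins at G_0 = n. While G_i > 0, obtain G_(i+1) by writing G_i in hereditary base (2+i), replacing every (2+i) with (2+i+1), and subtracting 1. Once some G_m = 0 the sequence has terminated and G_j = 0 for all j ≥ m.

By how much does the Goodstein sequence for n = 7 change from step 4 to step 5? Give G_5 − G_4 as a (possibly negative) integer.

776886

(0) 7|_2 = 2^2 + 2 + 1 ↦ 3^3 + 3 + 1|_3 = 31 ⇒ 30
(1) 30|_3 = 3^3 + 3 ↦ 4^4 + 4|_4 = 260 ⇒ 259
(2) 259|_4 = 4^4 + 3 ↦ 5^5 + 3|_5 = 3128 ⇒ 3127
(3) 3127|_5 = 5^5 + 2 ↦ 6^6 + 2|_6 = 46658 ⇒ 46657
(4) 46657|_6 = 6^6 + 1 ↦ 7^7 + 1|_7 = 823544 ⇒ 823543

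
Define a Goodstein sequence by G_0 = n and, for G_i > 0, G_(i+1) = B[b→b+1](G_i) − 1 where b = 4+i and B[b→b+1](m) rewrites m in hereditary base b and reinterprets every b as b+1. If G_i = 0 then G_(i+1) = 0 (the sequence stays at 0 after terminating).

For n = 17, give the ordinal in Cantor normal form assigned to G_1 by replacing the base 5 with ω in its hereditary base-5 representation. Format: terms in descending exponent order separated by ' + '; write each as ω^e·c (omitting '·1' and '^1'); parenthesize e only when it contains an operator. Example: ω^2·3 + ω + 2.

ω^2

step 0: 17 = 4^2 + 1; sub 5 for 4: 5^2 + 1; = 26; G_1 = 26−1 = 25
step 1: 25 = 5^2; sub 6 for 5: 6^2; = 36; G_2 = 36−1 = 35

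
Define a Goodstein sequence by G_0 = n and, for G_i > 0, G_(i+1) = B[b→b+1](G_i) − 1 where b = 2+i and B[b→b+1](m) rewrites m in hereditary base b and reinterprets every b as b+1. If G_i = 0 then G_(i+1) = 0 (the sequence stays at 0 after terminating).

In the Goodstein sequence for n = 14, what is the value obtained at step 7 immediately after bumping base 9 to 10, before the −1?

100000555552

G_0 = 14. HB_2(14) = 2^(2 + 1) + 2^2 + 2. Bump = 111. G_1 = 110.
G_1 = 110. HB_3(110) = 3^(3 + 1) + 3^3 + 2. Bump = 1282. G_2 = 1281.
G_2 = 1281. HB_4(1281) = 4^(4 + 1) + 4^4 + 1. Bump = 18751. G_3 = 18750.
G_3 = 18750. HB_5(18750) = 5^(5 + 1) + 5^5. Bump = 326592. G_4 = 326591.
G_4 = 326591. HB_6(326591) = 6^(6 + 1) + 5·6^5 + 5·6^4 + 5·6^3 + 5·6^2 + 5·6 + 5. Bump = 5862841. G_5 = 5862840.
G_5 = 5862840. HB_7(5862840) = 7^(7 + 1) + 5·7^5 + 5·7^4 + 5·7^3 + 5·7^2 + 5·7 + 4. Bump = 134404972. G_6 = 134404971.
G_6 = 134404971. HB_8(134404971) = 8^(8 + 1) + 5·8^5 + 5·8^4 + 5·8^3 + 5·8^2 + 5·8 + 3. Bump = 3487116549. G_7 = 3487116548.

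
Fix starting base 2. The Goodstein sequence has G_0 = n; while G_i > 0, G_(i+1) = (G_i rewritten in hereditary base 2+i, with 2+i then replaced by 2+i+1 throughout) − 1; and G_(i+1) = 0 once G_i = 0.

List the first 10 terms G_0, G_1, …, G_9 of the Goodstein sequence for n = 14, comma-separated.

step 0: 14 = 2^(2 + 1) + 2^2 + 2; sub 3 for 2: 3^(3 + 1) + 3^3 + 3; = 111; G_1 = 111−1 = 110
step 1: 110 = 3^(3 + 1) + 3^3 + 2; sub 4 for 3: 4^(4 + 1) + 4^4 + 2; = 1282; G_2 = 1282−1 = 1281
step 2: 1281 = 4^(4 + 1) + 4^4 + 1; sub 5 for 4: 5^(5 + 1) + 5^5 + 1; = 18751; G_3 = 18751−1 = 18750
step 3: 18750 = 5^(5 + 1) + 5^5; sub 6 for 5: 6^(6 + 1) + 6^6; = 326592; G_4 = 326592−1 = 326591
step 4: 326591 = 6^(6 + 1) + 5·6^5 + 5·6^4 + 5·6^3 + 5·6^2 + 5·6 + 5; sub 7 for 6: 7^(7 + 1) + 5·7^5 + 5·7^4 + 5·7^3 + 5·7^2 + 5·7 + 5; = 5862841; G_5 = 5862841−1 = 5862840
step 5: 5862840 = 7^(7 + 1) + 5·7^5 + 5·7^4 + 5·7^3 + 5·7^2 + 5·7 + 4; sub 8 for 7: 8^(8 + 1) + 5·8^5 + 5·8^4 + 5·8^3 + 5·8^2 + 5·8 + 4; = 134404972; G_6 = 134404972−1 = 134404971
step 6: 134404971 = 8^(8 + 1) + 5·8^5 + 5·8^4 + 5·8^3 + 5·8^2 + 5·8 + 3; sub 9 for 8: 9^(9 + 1) + 5·9^5 + 5·9^4 + 5·9^3 + 5·9^2 + 5·9 + 3; = 3487116549; G_7 = 3487116549−1 = 3487116548
step 7: 3487116548 = 9^(9 + 1) + 5·9^5 + 5·9^4 + 5·9^3 + 5·9^2 + 5·9 + 2; sub 10 for 9: 10^(10 + 1) + 5·10^5 + 5·10^4 + 5·10^3 + 5·10^2 + 5·10 + 2; = 100000555552; G_8 = 100000555552−1 = 100000555551
step 8: 100000555551 = 10^(10 + 1) + 5·10^5 + 5·10^4 + 5·10^3 + 5·10^2 + 5·10 + 1; sub 11 for 10: 11^(11 + 1) + 5·11^5 + 5·11^4 + 5·11^3 + 5·11^2 + 5·11 + 1; = 3138429262497; G_9 = 3138429262497−1 = 3138429262496

14, 110, 1281, 18750, 326591, 5862840, 134404971, 3487116548, 100000555551, 3138429262496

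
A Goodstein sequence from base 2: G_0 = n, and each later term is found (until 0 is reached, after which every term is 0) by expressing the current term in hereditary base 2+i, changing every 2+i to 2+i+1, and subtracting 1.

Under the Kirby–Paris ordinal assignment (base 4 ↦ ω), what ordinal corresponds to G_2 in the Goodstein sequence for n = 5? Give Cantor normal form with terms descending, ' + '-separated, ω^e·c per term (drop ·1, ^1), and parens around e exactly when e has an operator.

ω^3·3 + ω^2·3 + ω·3 + 3

base 2: 5 = 2^2 + 1; at 3: 3^3 + 1 = 28; next = 27
base 3: 27 = 3^3; at 4: 4^4 = 256; next = 255
base 4: 255 = 3·4^3 + 3·4^2 + 3·4 + 3; at 5: 3·5^3 + 3·5^2 + 3·5 + 3 = 468; next = 467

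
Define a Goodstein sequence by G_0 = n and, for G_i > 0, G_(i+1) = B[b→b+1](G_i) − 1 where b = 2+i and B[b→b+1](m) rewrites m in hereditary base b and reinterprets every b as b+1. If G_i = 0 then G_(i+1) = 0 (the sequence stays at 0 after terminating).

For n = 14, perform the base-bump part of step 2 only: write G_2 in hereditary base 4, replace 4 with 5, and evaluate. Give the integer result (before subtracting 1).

[0] 14 ≡ 2^(2 + 1) + 2^2 + 2 (base 2). Lift 3: 111. −1: 110.
[1] 110 ≡ 3^(3 + 1) + 3^3 + 2 (base 3). Lift 4: 1282. −1: 1281.
[2] 1281 ≡ 4^(4 + 1) + 4^4 + 1 (base 4). Lift 5: 18751. −1: 18750.

18751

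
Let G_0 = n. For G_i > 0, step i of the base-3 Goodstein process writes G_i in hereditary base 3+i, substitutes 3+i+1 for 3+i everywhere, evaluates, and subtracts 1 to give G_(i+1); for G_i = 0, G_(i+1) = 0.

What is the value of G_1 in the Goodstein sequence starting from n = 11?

[0] 11 ≡ 3^2 + 2 (base 3). Lift 4: 18. −1: 17.
[1] 17 ≡ 4^2 + 1 (base 4). Lift 5: 26. −1: 25.

17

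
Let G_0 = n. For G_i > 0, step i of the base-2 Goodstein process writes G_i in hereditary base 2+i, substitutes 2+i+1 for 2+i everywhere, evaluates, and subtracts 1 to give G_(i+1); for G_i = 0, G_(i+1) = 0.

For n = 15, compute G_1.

111

G_0=15  [base 2] 2^(2 + 1) + 2^2 + 2 + 1  →[2↦3]→  3^(3 + 1) + 3^3 + 3 + 1 = 112  −1 ⇒ G_1=111
G_1=111  [base 3] 3^(3 + 1) + 3^3 + 3  →[3↦4]→  4^(4 + 1) + 4^4 + 4 = 1284  −1 ⇒ G_2=1283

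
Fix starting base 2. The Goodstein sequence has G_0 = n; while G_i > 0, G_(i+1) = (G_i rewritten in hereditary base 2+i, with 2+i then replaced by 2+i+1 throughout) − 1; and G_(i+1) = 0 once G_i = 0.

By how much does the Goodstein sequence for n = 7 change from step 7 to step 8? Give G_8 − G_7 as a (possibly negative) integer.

40111896

step 0: 7 = 2^2 + 2 + 1; sub 3 for 2: 3^3 + 3 + 1; = 31; G_1 = 31−1 = 30
step 1: 30 = 3^3 + 3; sub 4 for 3: 4^4 + 4; = 260; G_2 = 260−1 = 259
step 2: 259 = 4^4 + 3; sub 5 for 4: 5^5 + 3; = 3128; G_3 = 3128−1 = 3127
step 3: 3127 = 5^5 + 2; sub 6 for 5: 6^6 + 2; = 46658; G_4 = 46658−1 = 46657
step 4: 46657 = 6^6 + 1; sub 7 for 6: 7^7 + 1; = 823544; G_5 = 823544−1 = 823543
step 5: 823543 = 7^7; sub 8 for 7: 8^8; = 16777216; G_6 = 16777216−1 = 16777215
step 6: 16777215 = 7·8^7 + 7·8^6 + 7·8^5 + 7·8^4 + 7·8^3 + 7·8^2 + 7·8 + 7; sub 9 for 8: 7·9^7 + 7·9^6 + 7·9^5 + 7·9^4 + 7·9^3 + 7·9^2 + 7·9 + 7; = 37665880; G_7 = 37665880−1 = 37665879
step 7: 37665879 = 7·9^7 + 7·9^6 + 7·9^5 + 7·9^4 + 7·9^3 + 7·9^2 + 7·9 + 6; sub 10 for 9: 7·10^7 + 7·10^6 + 7·10^5 + 7·10^4 + 7·10^3 + 7·10^2 + 7·10 + 6; = 77777776; G_8 = 77777776−1 = 77777775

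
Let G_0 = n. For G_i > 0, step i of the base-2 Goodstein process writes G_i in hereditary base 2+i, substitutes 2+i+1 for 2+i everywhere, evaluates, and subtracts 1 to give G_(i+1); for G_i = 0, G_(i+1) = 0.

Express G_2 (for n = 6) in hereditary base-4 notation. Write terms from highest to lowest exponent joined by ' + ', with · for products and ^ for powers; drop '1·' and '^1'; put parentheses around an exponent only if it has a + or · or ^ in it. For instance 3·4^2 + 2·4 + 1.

4^4 + 1

base 2: 6 = 2^2 + 2; at 3: 3^3 + 3 = 30; next = 29
base 3: 29 = 3^3 + 2; at 4: 4^4 + 2 = 258; next = 257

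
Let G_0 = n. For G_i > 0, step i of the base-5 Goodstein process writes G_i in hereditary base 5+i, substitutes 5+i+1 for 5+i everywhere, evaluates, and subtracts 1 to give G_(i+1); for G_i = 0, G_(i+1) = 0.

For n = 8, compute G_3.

8

8 —HB5→ 5 + 3 —bump→ 6 + 3 = 9 —(−1)→ 8
8 —HB6→ 6 + 2 —bump→ 7 + 2 = 9 —(−1)→ 8
8 —HB7→ 7 + 1 —bump→ 8 + 1 = 9 —(−1)→ 8
8 —HB8→ 8 —bump→ 9 = 9 —(−1)→ 8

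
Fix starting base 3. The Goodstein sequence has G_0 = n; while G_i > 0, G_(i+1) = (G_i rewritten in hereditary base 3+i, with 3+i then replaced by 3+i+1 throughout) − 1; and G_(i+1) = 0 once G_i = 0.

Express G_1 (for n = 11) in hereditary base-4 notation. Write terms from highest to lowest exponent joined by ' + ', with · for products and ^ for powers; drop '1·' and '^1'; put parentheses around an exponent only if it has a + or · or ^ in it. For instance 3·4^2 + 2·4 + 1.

4^2 + 1

G_0 = 11. HB_3(11) = 3^2 + 2. Bump = 18. G_1 = 17.
G_1 = 17. HB_4(17) = 4^2 + 1. Bump = 26. G_2 = 25.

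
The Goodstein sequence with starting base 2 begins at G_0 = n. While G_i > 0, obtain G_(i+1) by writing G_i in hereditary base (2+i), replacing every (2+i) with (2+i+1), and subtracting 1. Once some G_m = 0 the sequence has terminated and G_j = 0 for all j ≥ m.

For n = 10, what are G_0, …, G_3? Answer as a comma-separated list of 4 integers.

10, 83, 1025, 15625

step 0: 10 = 2^(2 + 1) + 2; sub 3 for 2: 3^(3 + 1) + 3; = 84; G_1 = 84−1 = 83
step 1: 83 = 3^(3 + 1) + 2; sub 4 for 3: 4^(4 + 1) + 2; = 1026; G_2 = 1026−1 = 1025
step 2: 1025 = 4^(4 + 1) + 1; sub 5 for 4: 5^(5 + 1) + 1; = 15626; G_3 = 15626−1 = 15625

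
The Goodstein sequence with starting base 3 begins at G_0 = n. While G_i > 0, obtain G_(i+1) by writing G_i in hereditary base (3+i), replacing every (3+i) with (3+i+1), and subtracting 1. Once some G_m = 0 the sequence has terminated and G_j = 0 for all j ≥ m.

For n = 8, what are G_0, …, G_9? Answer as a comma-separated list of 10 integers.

step 0: 8 = 2·3 + 2; sub 4 for 3: 2·4 + 2; = 10; G_1 = 10−1 = 9
step 1: 9 = 2·4 + 1; sub 5 for 4: 2·5 + 1; = 11; G_2 = 11−1 = 10
step 2: 10 = 2·5; sub 6 for 5: 2·6; = 12; G_3 = 12−1 = 11
step 3: 11 = 6 + 5; sub 7 for 6: 7 + 5; = 12; G_4 = 12−1 = 11
step 4: 11 = 7 + 4; sub 8 for 7: 8 + 4; = 12; G_5 = 12−1 = 11
step 5: 11 = 8 + 3; sub 9 for 8: 9 + 3; = 12; G_6 = 12−1 = 11
step 6: 11 = 9 + 2; sub 10 for 9: 10 + 2; = 12; G_7 = 12−1 = 11
step 7: 11 = 10 + 1; sub 11 for 10: 11 + 1; = 12; G_8 = 12−1 = 11
step 8: 11 = 11; sub 12 for 11: 12; = 12; G_9 = 12−1 = 11

8, 9, 10, 11, 11, 11, 11, 11, 11, 11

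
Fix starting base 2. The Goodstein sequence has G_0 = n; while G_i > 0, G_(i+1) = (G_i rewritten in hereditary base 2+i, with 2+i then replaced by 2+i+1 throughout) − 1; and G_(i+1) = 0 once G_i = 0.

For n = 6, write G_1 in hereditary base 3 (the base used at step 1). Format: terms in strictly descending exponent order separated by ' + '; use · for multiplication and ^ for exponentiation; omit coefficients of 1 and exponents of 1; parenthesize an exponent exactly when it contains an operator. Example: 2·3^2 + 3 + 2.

6 —HB2→ 2^2 + 2 —bump→ 3^3 + 3 = 30 —(−1)→ 29
29 —HB3→ 3^3 + 2 —bump→ 4^4 + 2 = 258 —(−1)→ 257

3^3 + 2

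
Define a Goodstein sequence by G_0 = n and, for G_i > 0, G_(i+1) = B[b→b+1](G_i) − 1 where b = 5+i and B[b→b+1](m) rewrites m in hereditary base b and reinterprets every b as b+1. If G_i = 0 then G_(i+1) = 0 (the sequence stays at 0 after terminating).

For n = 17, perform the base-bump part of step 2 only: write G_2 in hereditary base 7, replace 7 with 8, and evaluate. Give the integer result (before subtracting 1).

24

[0] 17 ≡ 3·5 + 2 (base 5). Lift 6: 20. −1: 19.
[1] 19 ≡ 3·6 + 1 (base 6). Lift 7: 22. −1: 21.
[2] 21 ≡ 3·7 (base 7). Lift 8: 24. −1: 23.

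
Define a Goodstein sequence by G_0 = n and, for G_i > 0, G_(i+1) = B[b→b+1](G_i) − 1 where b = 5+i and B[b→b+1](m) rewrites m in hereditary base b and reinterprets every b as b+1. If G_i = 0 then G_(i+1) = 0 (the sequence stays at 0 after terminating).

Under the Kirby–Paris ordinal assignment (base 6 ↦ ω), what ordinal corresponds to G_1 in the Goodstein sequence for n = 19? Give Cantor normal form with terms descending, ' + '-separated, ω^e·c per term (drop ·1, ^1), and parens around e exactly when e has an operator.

ω·3 + 3

G_0=19  [base 5] 3·5 + 4  →[5↦6]→  3·6 + 4 = 22  −1 ⇒ G_1=21
G_1=21  [base 6] 3·6 + 3  →[6↦7]→  3·7 + 3 = 24  −1 ⇒ G_2=23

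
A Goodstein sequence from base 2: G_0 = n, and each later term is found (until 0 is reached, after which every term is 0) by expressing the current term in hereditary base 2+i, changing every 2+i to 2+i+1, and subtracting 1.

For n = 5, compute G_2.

(0) 5|_2 = 2^2 + 1 ↦ 3^3 + 1|_3 = 28 ⇒ 27
(1) 27|_3 = 3^3 ↦ 4^4|_4 = 256 ⇒ 255
(2) 255|_4 = 3·4^3 + 3·4^2 + 3·4 + 3 ↦ 3·5^3 + 3·5^2 + 3·5 + 3|_5 = 468 ⇒ 467

255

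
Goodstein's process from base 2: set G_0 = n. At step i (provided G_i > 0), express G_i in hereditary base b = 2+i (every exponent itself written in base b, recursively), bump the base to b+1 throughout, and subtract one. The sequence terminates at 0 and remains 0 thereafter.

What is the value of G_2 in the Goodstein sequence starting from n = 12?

G_0 = 12. HB_2(12) = 2^(2 + 1) + 2^2. Bump = 108. G_1 = 107.
G_1 = 107. HB_3(107) = 3^(3 + 1) + 2·3^2 + 2·3 + 2. Bump = 1066. G_2 = 1065.
G_2 = 1065. HB_4(1065) = 4^(4 + 1) + 2·4^2 + 2·4 + 1. Bump = 15686. G_3 = 15685.

1065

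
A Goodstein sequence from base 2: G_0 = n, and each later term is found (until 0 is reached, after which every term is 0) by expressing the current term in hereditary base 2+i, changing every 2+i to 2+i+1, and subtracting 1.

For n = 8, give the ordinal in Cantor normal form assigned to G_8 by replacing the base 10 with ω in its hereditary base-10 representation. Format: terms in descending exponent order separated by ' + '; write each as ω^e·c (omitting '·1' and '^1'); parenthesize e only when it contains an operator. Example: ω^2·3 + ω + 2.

ω^ω·2 + ω^2·2 + ω + 1

8 —HB2→ 2^(2 + 1) —bump→ 3^(3 + 1) = 81 —(−1)→ 80
80 —HB3→ 2·3^3 + 2·3^2 + 2·3 + 2 —bump→ 2·4^4 + 2·4^2 + 2·4 + 2 = 554 —(−1)→ 553
553 —HB4→ 2·4^4 + 2·4^2 + 2·4 + 1 —bump→ 2·5^5 + 2·5^2 + 2·5 + 1 = 6311 —(−1)→ 6310
6310 —HB5→ 2·5^5 + 2·5^2 + 2·5 —bump→ 2·6^6 + 2·6^2 + 2·6 = 93396 —(−1)→ 93395
93395 —HB6→ 2·6^6 + 2·6^2 + 6 + 5 —bump→ 2·7^7 + 2·7^2 + 7 + 5 = 1647196 —(−1)→ 1647195
1647195 —HB7→ 2·7^7 + 2·7^2 + 7 + 4 —bump→ 2·8^8 + 2·8^2 + 8 + 4 = 33554572 —(−1)→ 33554571
33554571 —HB8→ 2·8^8 + 2·8^2 + 8 + 3 —bump→ 2·9^9 + 2·9^2 + 9 + 3 = 774841152 —(−1)→ 774841151
774841151 —HB9→ 2·9^9 + 2·9^2 + 9 + 2 —bump→ 2·10^10 + 2·10^2 + 10 + 2 = 20000000212 —(−1)→ 20000000211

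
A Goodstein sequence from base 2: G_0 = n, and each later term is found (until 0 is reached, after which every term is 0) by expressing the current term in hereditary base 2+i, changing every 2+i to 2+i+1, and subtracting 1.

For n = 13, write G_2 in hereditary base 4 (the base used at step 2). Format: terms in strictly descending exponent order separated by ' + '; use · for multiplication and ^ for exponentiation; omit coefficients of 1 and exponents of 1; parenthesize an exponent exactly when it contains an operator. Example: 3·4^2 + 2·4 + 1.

(0) 13|_2 = 2^(2 + 1) + 2^2 + 1 ↦ 3^(3 + 1) + 3^3 + 1|_3 = 109 ⇒ 108
(1) 108|_3 = 3^(3 + 1) + 3^3 ↦ 4^(4 + 1) + 4^4|_4 = 1280 ⇒ 1279
(2) 1279|_4 = 4^(4 + 1) + 3·4^3 + 3·4^2 + 3·4 + 3 ↦ 5^(5 + 1) + 3·5^3 + 3·5^2 + 3·5 + 3|_5 = 16093 ⇒ 16092

4^(4 + 1) + 3·4^3 + 3·4^2 + 3·4 + 3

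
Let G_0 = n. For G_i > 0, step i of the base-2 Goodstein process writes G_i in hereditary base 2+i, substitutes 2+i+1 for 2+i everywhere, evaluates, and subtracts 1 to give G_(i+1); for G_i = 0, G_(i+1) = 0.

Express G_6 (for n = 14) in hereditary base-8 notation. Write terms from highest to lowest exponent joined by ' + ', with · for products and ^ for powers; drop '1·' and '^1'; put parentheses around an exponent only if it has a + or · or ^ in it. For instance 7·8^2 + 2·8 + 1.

8^(8 + 1) + 5·8^5 + 5·8^4 + 5·8^3 + 5·8^2 + 5·8 + 3

G_0 = 14. HB_2(14) = 2^(2 + 1) + 2^2 + 2. Bump = 111. G_1 = 110.
G_1 = 110. HB_3(110) = 3^(3 + 1) + 3^3 + 2. Bump = 1282. G_2 = 1281.
G_2 = 1281. HB_4(1281) = 4^(4 + 1) + 4^4 + 1. Bump = 18751. G_3 = 18750.
G_3 = 18750. HB_5(18750) = 5^(5 + 1) + 5^5. Bump = 326592. G_4 = 326591.
G_4 = 326591. HB_6(326591) = 6^(6 + 1) + 5·6^5 + 5·6^4 + 5·6^3 + 5·6^2 + 5·6 + 5. Bump = 5862841. G_5 = 5862840.
G_5 = 5862840. HB_7(5862840) = 7^(7 + 1) + 5·7^5 + 5·7^4 + 5·7^3 + 5·7^2 + 5·7 + 4. Bump = 134404972. G_6 = 134404971.
G_6 = 134404971. HB_8(134404971) = 8^(8 + 1) + 5·8^5 + 5·8^4 + 5·8^3 + 5·8^2 + 5·8 + 3. Bump = 3487116549. G_7 = 3487116548.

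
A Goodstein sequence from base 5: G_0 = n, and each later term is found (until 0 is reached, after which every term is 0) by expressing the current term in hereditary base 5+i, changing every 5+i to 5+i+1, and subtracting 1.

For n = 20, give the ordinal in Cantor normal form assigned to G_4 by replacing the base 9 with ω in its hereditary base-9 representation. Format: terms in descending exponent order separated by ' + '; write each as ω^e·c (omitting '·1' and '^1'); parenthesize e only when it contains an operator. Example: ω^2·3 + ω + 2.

i=0: 20 = 4·5 (b=5); 5→6: 4·6 = 24; 24−1 = 23
i=1: 23 = 3·6 + 5 (b=6); 6→7: 3·7 + 5 = 26; 26−1 = 25
i=2: 25 = 3·7 + 4 (b=7); 7→8: 3·8 + 4 = 28; 28−1 = 27
i=3: 27 = 3·8 + 3 (b=8); 8→9: 3·9 + 3 = 30; 30−1 = 29
i=4: 29 = 3·9 + 2 (b=9); 9→10: 3·10 + 2 = 32; 32−1 = 31

ω·3 + 2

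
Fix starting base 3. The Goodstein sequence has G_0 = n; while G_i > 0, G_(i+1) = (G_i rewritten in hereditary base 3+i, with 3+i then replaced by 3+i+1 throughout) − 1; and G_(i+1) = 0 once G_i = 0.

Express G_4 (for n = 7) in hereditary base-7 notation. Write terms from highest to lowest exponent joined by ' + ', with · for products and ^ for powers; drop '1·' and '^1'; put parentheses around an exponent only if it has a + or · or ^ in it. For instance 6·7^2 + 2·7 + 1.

7 + 2

i=0: 7 = 2·3 + 1 (b=3); 3→4: 2·4 + 1 = 9; 9−1 = 8
i=1: 8 = 2·4 (b=4); 4→5: 2·5 = 10; 10−1 = 9
i=2: 9 = 5 + 4 (b=5); 5→6: 6 + 4 = 10; 10−1 = 9
i=3: 9 = 6 + 3 (b=6); 6→7: 7 + 3 = 10; 10−1 = 9
i=4: 9 = 7 + 2 (b=7); 7→8: 8 + 2 = 10; 10−1 = 9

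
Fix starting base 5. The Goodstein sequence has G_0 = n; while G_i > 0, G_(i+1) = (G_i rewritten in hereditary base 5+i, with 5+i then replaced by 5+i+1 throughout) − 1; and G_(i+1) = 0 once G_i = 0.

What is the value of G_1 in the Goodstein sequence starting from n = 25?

35

step 0: 25 = 5^2; sub 6 for 5: 6^2; = 36; G_1 = 36−1 = 35
step 1: 35 = 5·6 + 5; sub 7 for 6: 5·7 + 5; = 40; G_2 = 40−1 = 39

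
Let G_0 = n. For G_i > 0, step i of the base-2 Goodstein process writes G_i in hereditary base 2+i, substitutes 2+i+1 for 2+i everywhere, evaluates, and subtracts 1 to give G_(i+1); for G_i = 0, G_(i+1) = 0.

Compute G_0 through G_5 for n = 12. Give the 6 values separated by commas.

12, 107, 1065, 15685, 280019, 5764910

(0) 12|_2 = 2^(2 + 1) + 2^2 ↦ 3^(3 + 1) + 3^3|_3 = 108 ⇒ 107
(1) 107|_3 = 3^(3 + 1) + 2·3^2 + 2·3 + 2 ↦ 4^(4 + 1) + 2·4^2 + 2·4 + 2|_4 = 1066 ⇒ 1065
(2) 1065|_4 = 4^(4 + 1) + 2·4^2 + 2·4 + 1 ↦ 5^(5 + 1) + 2·5^2 + 2·5 + 1|_5 = 15686 ⇒ 15685
(3) 15685|_5 = 5^(5 + 1) + 2·5^2 + 2·5 ↦ 6^(6 + 1) + 2·6^2 + 2·6|_6 = 280020 ⇒ 280019
(4) 280019|_6 = 6^(6 + 1) + 2·6^2 + 6 + 5 ↦ 7^(7 + 1) + 2·7^2 + 7 + 5|_7 = 5764911 ⇒ 5764910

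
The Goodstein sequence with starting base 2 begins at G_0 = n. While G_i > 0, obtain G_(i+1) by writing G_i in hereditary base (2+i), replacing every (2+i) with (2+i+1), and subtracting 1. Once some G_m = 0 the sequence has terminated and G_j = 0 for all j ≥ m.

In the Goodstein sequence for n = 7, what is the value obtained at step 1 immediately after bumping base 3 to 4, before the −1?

i=0: 7 = 2^2 + 2 + 1 (b=2); 2→3: 3^3 + 3 + 1 = 31; 31−1 = 30
i=1: 30 = 3^3 + 3 (b=3); 3→4: 4^4 + 4 = 260; 260−1 = 259

260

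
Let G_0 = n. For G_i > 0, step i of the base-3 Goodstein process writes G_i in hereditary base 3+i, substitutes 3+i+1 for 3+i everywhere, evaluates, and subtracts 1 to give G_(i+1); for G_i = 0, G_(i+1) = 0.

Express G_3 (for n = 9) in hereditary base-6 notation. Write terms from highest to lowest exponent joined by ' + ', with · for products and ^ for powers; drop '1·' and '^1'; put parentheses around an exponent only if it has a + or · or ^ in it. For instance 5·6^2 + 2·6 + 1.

G_0 = 9. HB_3(9) = 3^2. Bump = 16. G_1 = 15.
G_1 = 15. HB_4(15) = 3·4 + 3. Bump = 18. G_2 = 17.
G_2 = 17. HB_5(17) = 3·5 + 2. Bump = 20. G_3 = 19.

3·6 + 1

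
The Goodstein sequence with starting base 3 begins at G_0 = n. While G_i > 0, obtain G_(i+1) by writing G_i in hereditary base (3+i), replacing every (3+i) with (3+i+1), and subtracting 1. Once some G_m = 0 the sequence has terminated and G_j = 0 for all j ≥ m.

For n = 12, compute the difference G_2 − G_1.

8

G_0=12  [base 3] 3^2 + 3  →[3↦4]→  4^2 + 4 = 20  −1 ⇒ G_1=19
G_1=19  [base 4] 4^2 + 3  →[4↦5]→  5^2 + 3 = 28  −1 ⇒ G_2=27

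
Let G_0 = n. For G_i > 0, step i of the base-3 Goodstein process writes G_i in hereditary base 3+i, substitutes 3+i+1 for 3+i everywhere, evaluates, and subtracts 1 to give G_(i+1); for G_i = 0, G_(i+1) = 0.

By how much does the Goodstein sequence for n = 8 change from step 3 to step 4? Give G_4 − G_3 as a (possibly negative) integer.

0

i=0: 8 = 2·3 + 2 (b=3); 3→4: 2·4 + 2 = 10; 10−1 = 9
i=1: 9 = 2·4 + 1 (b=4); 4→5: 2·5 + 1 = 11; 11−1 = 10
i=2: 10 = 2·5 (b=5); 5→6: 2·6 = 12; 12−1 = 11
i=3: 11 = 6 + 5 (b=6); 6→7: 7 + 5 = 12; 12−1 = 11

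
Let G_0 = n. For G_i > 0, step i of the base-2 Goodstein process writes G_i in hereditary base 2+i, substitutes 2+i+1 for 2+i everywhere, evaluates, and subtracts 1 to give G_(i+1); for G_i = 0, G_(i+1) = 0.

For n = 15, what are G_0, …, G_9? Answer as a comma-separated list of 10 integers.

step 0: 15 = 2^(2 + 1) + 2^2 + 2 + 1; sub 3 for 2: 3^(3 + 1) + 3^3 + 3 + 1; = 112; G_1 = 112−1 = 111
step 1: 111 = 3^(3 + 1) + 3^3 + 3; sub 4 for 3: 4^(4 + 1) + 4^4 + 4; = 1284; G_2 = 1284−1 = 1283
step 2: 1283 = 4^(4 + 1) + 4^4 + 3; sub 5 for 4: 5^(5 + 1) + 5^5 + 3; = 18753; G_3 = 18753−1 = 18752
step 3: 18752 = 5^(5 + 1) + 5^5 + 2; sub 6 for 5: 6^(6 + 1) + 6^6 + 2; = 326594; G_4 = 326594−1 = 326593
step 4: 326593 = 6^(6 + 1) + 6^6 + 1; sub 7 for 6: 7^(7 + 1) + 7^7 + 1; = 6588345; G_5 = 6588345−1 = 6588344
step 5: 6588344 = 7^(7 + 1) + 7^7; sub 8 for 7: 8^(8 + 1) + 8^8; = 150994944; G_6 = 150994944−1 = 150994943
step 6: 150994943 = 8^(8 + 1) + 7·8^7 + 7·8^6 + 7·8^5 + 7·8^4 + 7·8^3 + 7·8^2 + 7·8 + 7; sub 9 for 8: 9^(9 + 1) + 7·9^7 + 7·9^6 + 7·9^5 + 7·9^4 + 7·9^3 + 7·9^2 + 7·9 + 7; = 3524450281; G_7 = 3524450281−1 = 3524450280
step 7: 3524450280 = 9^(9 + 1) + 7·9^7 + 7·9^6 + 7·9^5 + 7·9^4 + 7·9^3 + 7·9^2 + 7·9 + 6; sub 10 for 9: 10^(10 + 1) + 7·10^7 + 7·10^6 + 7·10^5 + 7·10^4 + 7·10^3 + 7·10^2 + 7·10 + 6; = 100077777776; G_8 = 100077777776−1 = 100077777775
step 8: 100077777775 = 10^(10 + 1) + 7·10^7 + 7·10^6 + 7·10^5 + 7·10^4 + 7·10^3 + 7·10^2 + 7·10 + 5; sub 11 for 10: 11^(11 + 1) + 7·11^7 + 7·11^6 + 7·11^5 + 7·11^4 + 7·11^3 + 7·11^2 + 7·11 + 5; = 3138578427935; G_9 = 3138578427935−1 = 3138578427934

15, 111, 1283, 18752, 326593, 6588344, 150994943, 3524450280, 100077777775, 3138578427934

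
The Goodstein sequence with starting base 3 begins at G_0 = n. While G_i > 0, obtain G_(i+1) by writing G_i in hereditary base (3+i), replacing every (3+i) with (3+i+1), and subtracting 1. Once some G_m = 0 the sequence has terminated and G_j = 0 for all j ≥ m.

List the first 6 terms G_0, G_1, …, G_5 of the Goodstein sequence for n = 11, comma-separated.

11, 17, 25, 35, 39, 43

[0] 11 ≡ 3^2 + 2 (base 3). Lift 4: 18. −1: 17.
[1] 17 ≡ 4^2 + 1 (base 4). Lift 5: 26. −1: 25.
[2] 25 ≡ 5^2 (base 5). Lift 6: 36. −1: 35.
[3] 35 ≡ 5·6 + 5 (base 6). Lift 7: 40. −1: 39.
[4] 39 ≡ 5·7 + 4 (base 7). Lift 8: 44. −1: 43.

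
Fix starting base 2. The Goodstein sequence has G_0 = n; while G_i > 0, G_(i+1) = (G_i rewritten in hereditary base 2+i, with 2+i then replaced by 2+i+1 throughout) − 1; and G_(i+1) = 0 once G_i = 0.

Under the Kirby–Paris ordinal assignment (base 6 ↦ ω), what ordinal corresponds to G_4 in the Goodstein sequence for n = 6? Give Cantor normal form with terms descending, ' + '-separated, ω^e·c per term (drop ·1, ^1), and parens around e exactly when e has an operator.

ω^5·5 + ω^4·5 + ω^3·5 + ω^2·5 + ω·5 + 5

(0) 6|_2 = 2^2 + 2 ↦ 3^3 + 3|_3 = 30 ⇒ 29
(1) 29|_3 = 3^3 + 2 ↦ 4^4 + 2|_4 = 258 ⇒ 257
(2) 257|_4 = 4^4 + 1 ↦ 5^5 + 1|_5 = 3126 ⇒ 3125
(3) 3125|_5 = 5^5 ↦ 6^6|_6 = 46656 ⇒ 46655
(4) 46655|_6 = 5·6^5 + 5·6^4 + 5·6^3 + 5·6^2 + 5·6 + 5 ↦ 5·7^5 + 5·7^4 + 5·7^3 + 5·7^2 + 5·7 + 5|_7 = 98040 ⇒ 98039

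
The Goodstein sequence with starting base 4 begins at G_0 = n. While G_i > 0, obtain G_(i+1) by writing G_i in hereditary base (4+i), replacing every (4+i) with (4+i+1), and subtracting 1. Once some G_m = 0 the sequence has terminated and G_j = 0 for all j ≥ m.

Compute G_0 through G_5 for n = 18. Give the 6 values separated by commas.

step 0: 18 = 4^2 + 2; sub 5 for 4: 5^2 + 2; = 27; G_1 = 27−1 = 26
step 1: 26 = 5^2 + 1; sub 6 for 5: 6^2 + 1; = 37; G_2 = 37−1 = 36
step 2: 36 = 6^2; sub 7 for 6: 7^2; = 49; G_3 = 49−1 = 48
step 3: 48 = 6·7 + 6; sub 8 for 7: 6·8 + 6; = 54; G_4 = 54−1 = 53
step 4: 53 = 6·8 + 5; sub 9 for 8: 6·9 + 5; = 59; G_5 = 59−1 = 58

18, 26, 36, 48, 53, 58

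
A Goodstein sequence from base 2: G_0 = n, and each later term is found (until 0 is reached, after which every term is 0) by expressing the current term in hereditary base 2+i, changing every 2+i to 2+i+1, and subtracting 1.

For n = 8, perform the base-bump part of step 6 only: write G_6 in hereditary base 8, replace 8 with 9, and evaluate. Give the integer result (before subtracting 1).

774841152

(0) 8|_2 = 2^(2 + 1) ↦ 3^(3 + 1)|_3 = 81 ⇒ 80
(1) 80|_3 = 2·3^3 + 2·3^2 + 2·3 + 2 ↦ 2·4^4 + 2·4^2 + 2·4 + 2|_4 = 554 ⇒ 553
(2) 553|_4 = 2·4^4 + 2·4^2 + 2·4 + 1 ↦ 2·5^5 + 2·5^2 + 2·5 + 1|_5 = 6311 ⇒ 6310
(3) 6310|_5 = 2·5^5 + 2·5^2 + 2·5 ↦ 2·6^6 + 2·6^2 + 2·6|_6 = 93396 ⇒ 93395
(4) 93395|_6 = 2·6^6 + 2·6^2 + 6 + 5 ↦ 2·7^7 + 2·7^2 + 7 + 5|_7 = 1647196 ⇒ 1647195
(5) 1647195|_7 = 2·7^7 + 2·7^2 + 7 + 4 ↦ 2·8^8 + 2·8^2 + 8 + 4|_8 = 33554572 ⇒ 33554571
(6) 33554571|_8 = 2·8^8 + 2·8^2 + 8 + 3 ↦ 2·9^9 + 2·9^2 + 9 + 3|_9 = 774841152 ⇒ 774841151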